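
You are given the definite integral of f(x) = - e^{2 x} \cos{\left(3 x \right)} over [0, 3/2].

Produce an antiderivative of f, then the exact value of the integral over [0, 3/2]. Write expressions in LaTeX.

For F(x) to be correct the identity F'(x) - f(x) = 0 must hold.
F(x) = \frac{\left(- 3 \sin{\left(3 x \right)} - 2 \cos{\left(3 x \right)}\right) e^{2 x}}{13} is an antiderivative of f.
Check: d/dx[\frac{\left(- 3 \sin{\left(3 x \right)} - 2 \cos{\left(3 x \right)}\right) e^{2 x}}{13}] = - e^{2 x} \cos{\left(3 x \right)} = f(x).
F(3/2) = - \frac{2 e^{3} \cos{\left(\frac{9}{2} \right)}}{13} - \frac{3 e^{3} \sin{\left(\frac{9}{2} \right)}}{13}; F(0) = - \frac{2}{13}.
Integral = F(3/2) - F(0) = \frac{2}{13} - \frac{2 e^{3} \cos{\left(\frac{9}{2} \right)}}{13} - \frac{3 e^{3} \sin{\left(\frac{9}{2} \right)}}{13}.

Antiderivative: F(x) = \frac{\left(- 3 \sin{\left(3 x \right)} - 2 \cos{\left(3 x \right)}\right) e^{2 x}}{13}; value = \frac{2}{13} - \frac{2 e^{3} \cos{\left(\frac{9}{2} \right)}}{13} - \frac{3 e^{3} \sin{\left(\frac{9}{2} \right)}}{13}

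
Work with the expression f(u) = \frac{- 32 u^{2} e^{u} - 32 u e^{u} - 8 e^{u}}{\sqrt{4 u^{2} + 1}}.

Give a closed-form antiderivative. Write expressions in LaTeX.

An antiderivative is F(u) = - 8 \sqrt{4 u^{2} + 1} e^{u}.

Recognize the product-rule pattern: f = v'r + vr' with v = - 8 \sqrt{4 u^{2} + 1}, r = e^{u}, so integration by parts undoes it.
Check: d/du[- 8 \sqrt{4 u^{2} + 1} e^{u}] = \frac{- 32 u^{2} e^{u} - 32 u e^{u} - 8 e^{u}}{\sqrt{4 u^{2} + 1}} = f(u).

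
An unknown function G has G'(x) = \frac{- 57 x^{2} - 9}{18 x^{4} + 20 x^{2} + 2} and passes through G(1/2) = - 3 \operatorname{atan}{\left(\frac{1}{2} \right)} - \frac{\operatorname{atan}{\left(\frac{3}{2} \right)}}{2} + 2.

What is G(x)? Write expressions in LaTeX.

G(x) = - 3 \operatorname{atan}{\left(x \right)} - \frac{\operatorname{atan}{\left(3 x \right)}}{2} + 2

The proposed G(x) is checked by its d/dx: the result must match the given G'(x).
A general antiderivative is - 3 \operatorname{atan}{\left(x \right)} - \frac{\operatorname{atan}{\left(3 x \right)}}{2} + C.
The condition gives C = - 3 \operatorname{atan}{\left(\frac{1}{2} \right)} - \frac{\operatorname{atan}{\left(\frac{3}{2} \right)}}{2} + 2 - (- 3 \operatorname{atan}{\left(\frac{1}{2} \right)} - \frac{\operatorname{atan}{\left(\frac{3}{2} \right)}}{2}) = 2.
So G(x) = - 3 \operatorname{atan}{\left(x \right)} - \frac{\operatorname{atan}{\left(3 x \right)}}{2} + 2.
Check: d/dx[- 3 \operatorname{atan}{\left(x \right)} - \frac{\operatorname{atan}{\left(3 x \right)}}{2} + 2] = \frac{- 57 x^{2} - 9}{18 x^{4} + 20 x^{2} + 2} = G'(x).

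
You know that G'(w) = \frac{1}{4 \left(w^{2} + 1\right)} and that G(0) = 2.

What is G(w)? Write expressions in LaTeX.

G(w) = \frac{\operatorname{atan}{\left(w \right)} + 8}{4}

A first test for any G(w): its w-derivative must equal the given G'(w).
A general antiderivative is \frac{\operatorname{atan}{\left(w \right)}}{4} + C.
The condition gives C = 2 - (0) = 2.
So G(w) = \frac{\operatorname{atan}{\left(w \right)} + 8}{4}.
Check: d/dw[\frac{\operatorname{atan}{\left(w \right)} + 8}{4}] = \frac{1}{4 w^{2} + 4}, which equals G'(w).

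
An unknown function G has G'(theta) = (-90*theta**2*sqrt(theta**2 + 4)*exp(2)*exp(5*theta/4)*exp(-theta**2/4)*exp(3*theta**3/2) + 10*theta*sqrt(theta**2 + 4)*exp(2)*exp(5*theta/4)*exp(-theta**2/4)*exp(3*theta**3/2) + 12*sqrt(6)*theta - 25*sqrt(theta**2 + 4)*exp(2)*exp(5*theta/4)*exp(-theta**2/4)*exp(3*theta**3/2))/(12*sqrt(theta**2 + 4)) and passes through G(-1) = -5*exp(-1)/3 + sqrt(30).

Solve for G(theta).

A candidate passes only if d/dtheta[G] lands on the given G'(theta) exactly.
A general antiderivative is 2*sqrt(3*theta**2/2 + 6) - 5*exp(3*theta**3/2 - theta**2/4 + 5*theta/4 + 2)/3 + C.
The condition gives C = -5*exp(-1)/3 + sqrt(30) - (-5*exp(-1)/3 + sqrt(30)) = 0.
So G(theta) = -(-3*sqrt(6)*sqrt(theta**2 + 4) + 5*exp(2)*exp(5*theta/4)*exp(-theta**2/4)*exp(3*theta**3/2))/3.
Check: d/dtheta[-(-3*sqrt(6)*sqrt(theta**2 + 4) + 5*exp(2)*exp(5*theta/4)*exp(-theta**2/4)*exp(3*theta**3/2))/3] = (-90*theta**2*sqrt(theta**2 + 4)*exp(2)*exp(5*theta/4)*exp(3*theta**3/2) + 10*theta*sqrt(theta**2 + 4)*exp(2)*exp(5*theta/4)*exp(3*theta**3/2) + 12*sqrt(6)*theta*exp(theta**2/4) - 25*sqrt(theta**2 + 4)*exp(2)*exp(5*theta/4)*exp(3*theta**3/2))*exp(-theta**2/4)/(12*sqrt(theta**2 + 4)), which equals G'(theta).

G(theta) = -(-3*sqrt(6)*sqrt(theta**2 + 4) + 5*exp(2)*exp(5*theta/4)*exp(-theta**2/4)*exp(3*theta**3/2))/3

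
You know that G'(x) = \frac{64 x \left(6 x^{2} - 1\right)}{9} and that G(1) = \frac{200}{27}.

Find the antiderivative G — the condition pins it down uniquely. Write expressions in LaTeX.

The substitution u = \frac{2}{3} - 4 x^{2} works: G'(x) is exactly (dG/du)*(du/dx) for that inner function.
A general antiderivative is \frac{2 \left(\frac{2}{3} - 4 x^{2}\right)^{2}}{3} + C.
The condition gives C = \frac{200}{27} - (\frac{200}{27}) = 0.
So G(x) = \frac{8 \left(6 x^{2} - 1\right)^{2}}{27}.
Check: d/dx[\frac{8 \left(6 x^{2} - 1\right)^{2}}{27}] = \frac{128 x^{3}}{3} - \frac{64 x}{9}, which equals G'(x).

G(x) = \frac{8 \left(6 x^{2} - 1\right)^{2}}{27}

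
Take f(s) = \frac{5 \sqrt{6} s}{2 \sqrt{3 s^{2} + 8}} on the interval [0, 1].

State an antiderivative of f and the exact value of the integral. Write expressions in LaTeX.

Antiderivative: F(s) = 5 \sqrt{\frac{s^{2}}{2} + \frac{4}{3}}; value = - \frac{10 \sqrt{3}}{3} + \frac{5 \sqrt{66}}{6}

The substitution u = \frac{s^{2}}{2} + \frac{4}{3} works: f is exactly (dF/du)*(du/ds) for that inner function.
F(s) = 5 \sqrt{\frac{s^{2}}{2} + \frac{4}{3}} is an antiderivative of f.
Check: d/ds[5 \sqrt{\frac{s^{2}}{2} + \frac{4}{3}}] = \frac{5 \sqrt{6} s}{2 \sqrt{3 s^{2} + 8}} = f(s).
F(1) = \frac{5 \sqrt{66}}{6}; F(0) = \frac{10 \sqrt{3}}{3}.
Integral = F(1) - F(0) = - \frac{10 \sqrt{3}}{3} + \frac{5 \sqrt{66}}{6}.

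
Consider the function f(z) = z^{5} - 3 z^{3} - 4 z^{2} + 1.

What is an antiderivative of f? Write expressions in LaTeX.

An antiderivative is F(z) = \frac{z^{6}}{6} - \frac{3 z^{4}}{4} - \frac{4 z^{3}}{3} + z.

The integrand splits into summands that can be handled one at a time.
Check: d/dz[\frac{z^{6}}{6} - \frac{3 z^{4}}{4} - \frac{4 z^{3}}{3} + z] = z^{5} - 3 z^{3} - 4 z^{2} + 1 = f(z).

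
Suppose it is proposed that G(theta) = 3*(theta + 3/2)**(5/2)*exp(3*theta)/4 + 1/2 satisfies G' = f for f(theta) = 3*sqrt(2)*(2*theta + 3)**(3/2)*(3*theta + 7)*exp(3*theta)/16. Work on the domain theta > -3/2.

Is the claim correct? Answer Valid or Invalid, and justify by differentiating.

d/dtheta[G] = sqrt(2)*(18*theta**2*sqrt(2*theta + 3)*exp(3*theta) + 69*theta*sqrt(2*theta + 3)*exp(3*theta) + 63*sqrt(2*theta + 3)*exp(3*theta))/16
This equals f(theta) exactly, so the claim holds.

Valid - the claim checks out under differentiation.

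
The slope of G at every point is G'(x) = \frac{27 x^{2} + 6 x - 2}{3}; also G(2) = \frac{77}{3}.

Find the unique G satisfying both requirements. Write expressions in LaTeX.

G(x) = \frac{9 x^{3} + 3 x^{2} - 2 x - 3}{3}

Check a candidate G(x) by differentiating: d/dx[G] must match the given G'(x).
A general antiderivative is 3 x^{3} + x^{2} - \frac{2 x}{3} - 1 + C.
The condition gives C = \frac{77}{3} - (\frac{77}{3}) = 0.
So G(x) = \frac{9 x^{3} + 3 x^{2} - 2 x - 3}{3}.
Check: d/dx[\frac{9 x^{3} + 3 x^{2} - 2 x - 3}{3}] = 9 x^{2} + 2 x - \frac{2}{3}, which equals G'(x).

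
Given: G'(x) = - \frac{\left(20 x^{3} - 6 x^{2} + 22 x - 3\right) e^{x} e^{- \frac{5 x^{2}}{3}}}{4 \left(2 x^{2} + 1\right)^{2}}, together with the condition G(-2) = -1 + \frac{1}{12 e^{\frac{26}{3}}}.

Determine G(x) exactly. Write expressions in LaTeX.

G(x) = \frac{- 8 x^{2} + 3 e^{x} e^{- \frac{5 x^{2}}{3}} - 4}{8 x^{2} + 4}

Recognize the product-rule pattern: G'(x) = u'v + uv' with u = \frac{3}{8 \left(x^{2} + \frac{1}{2}\right)}, v = e^{- \frac{5 x^{2}}{3} + x}, so integration by parts undoes it.
A general antiderivative is \frac{3 e^{- \frac{5 x^{2}}{3} + x}}{8 \left(x^{2} + \frac{1}{2}\right)} + C.
The condition gives C = -1 + \frac{1}{12 e^{\frac{26}{3}}} - (\frac{1}{12 e^{\frac{26}{3}}}) = -1.
So G(x) = \frac{- 8 x^{2} + 3 e^{x} e^{- \frac{5 x^{2}}{3}} - 4}{8 x^{2} + 4}.
Check: d/dx[\frac{- 8 x^{2} + 3 e^{x} e^{- \frac{5 x^{2}}{3}} - 4}{8 x^{2} + 4}] = \frac{- 20 x^{3} e^{x} + 6 x^{2} e^{x} - 22 x e^{x} + 3 e^{x}}{16 x^{4} e^{\frac{5 x^{2}}{3}} + 16 x^{2} e^{\frac{5 x^{2}}{3}} + 4 e^{\frac{5 x^{2}}{3}}}, which equals G'(x).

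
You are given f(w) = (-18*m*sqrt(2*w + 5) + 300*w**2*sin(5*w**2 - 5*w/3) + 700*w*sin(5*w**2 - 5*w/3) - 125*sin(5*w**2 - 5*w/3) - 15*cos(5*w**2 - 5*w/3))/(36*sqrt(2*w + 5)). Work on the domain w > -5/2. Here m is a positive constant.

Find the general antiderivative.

Any candidate F(w) must reproduce f(w) exactly when differentiated.
Check: d/dw[-m*w/2 - 5*sqrt(2*w + 5)*cos(5*w**2 - 5*w/3)/12] = (-18*m*sqrt(2*w + 5) + 300*w**2*sin(5*w**2 - 5*w/3) + 700*w*sin(5*w**2 - 5*w/3) - 125*sin(5*w**2 - 5*w/3) - 15*cos(5*w**2 - 5*w/3))/(36*sqrt(2*w + 5)) = f(w).

F(w) = -m*w/2 - 5*sqrt(2*w + 5)*cos(5*w**2 - 5*w/3)/12 + C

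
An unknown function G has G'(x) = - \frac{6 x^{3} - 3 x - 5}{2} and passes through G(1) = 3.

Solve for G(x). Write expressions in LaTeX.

G(x) = \frac{- 3 x^{4} + 3 x^{2} + 10 x + 2}{4}

A first test for any G(x): its x-derivative must equal the given G'(x).
A general antiderivative is - \frac{3 x^{4}}{4} + \frac{3 x^{2}}{4} + \frac{5 x}{2} + C.
The condition gives C = 3 - (\frac{5}{2}) = \frac{1}{2}.
So G(x) = \frac{- 3 x^{4} + 3 x^{2} + 10 x + 2}{4}.
Check: d/dx[\frac{- 3 x^{4} + 3 x^{2} + 10 x + 2}{4}] = - 3 x^{3} + \frac{3 x}{2} + \frac{5}{2}, which equals G'(x).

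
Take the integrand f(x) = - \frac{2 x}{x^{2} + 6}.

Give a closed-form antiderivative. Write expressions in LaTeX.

f matches the chain-rule pattern g'(h)*h' with inner function h(x) = \frac{x^{2}}{2} + 3; substituting u = h(x) collapses the integral.
Check: d/dx[- \log{\left(\frac{x^{2}}{2} + 3 \right)}] = - \frac{2 x}{x^{2} + 6} = f(x).

An antiderivative is F(x) = - \log{\left(\frac{x^{2}}{2} + 3 \right)}.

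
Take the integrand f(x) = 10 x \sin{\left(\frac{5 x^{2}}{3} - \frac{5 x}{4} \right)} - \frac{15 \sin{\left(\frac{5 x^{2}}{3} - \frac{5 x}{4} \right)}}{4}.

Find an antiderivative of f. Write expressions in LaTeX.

f matches the chain-rule pattern g'(h)*h' with inner function h(x) = \frac{5 x^{2}}{3} - \frac{5 x}{4}; substituting u = h(x) collapses the integral.
Check: d/dx[- 3 \cos{\left(\frac{5 x^{2}}{3} - \frac{5 x}{4} \right)}] = 10 x \sin{\left(\frac{5 x^{2}}{3} - \frac{5 x}{4} \right)} - \frac{15 \sin{\left(\frac{5 x^{2}}{3} - \frac{5 x}{4} \right)}}{4} = f(x).

An antiderivative is F(x) = - 3 \cos{\left(\frac{5 x^{2}}{3} - \frac{5 x}{4} \right)}.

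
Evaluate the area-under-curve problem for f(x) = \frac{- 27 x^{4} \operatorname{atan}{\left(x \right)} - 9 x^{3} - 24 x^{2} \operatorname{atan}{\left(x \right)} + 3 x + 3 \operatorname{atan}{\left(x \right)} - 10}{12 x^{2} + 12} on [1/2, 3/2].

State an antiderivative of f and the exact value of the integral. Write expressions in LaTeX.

Antiderivative: F(x) = - \frac{3 x^{3} \operatorname{atan}{\left(x \right)}}{4} + \frac{x \operatorname{atan}{\left(x \right)}}{4} - \frac{5 \operatorname{atan}{\left(x \right)}}{6}; value = - \frac{287 \operatorname{atan}{\left(\frac{3}{2} \right)}}{96} + \frac{77 \operatorname{atan}{\left(\frac{1}{2} \right)}}{96}

Recognize the product-rule pattern: f = u'v + uv' with u = - \frac{3 x^{3}}{4} + \frac{x}{4} - \frac{5}{6}, v = \operatorname{atan}{\left(x \right)}, so integration by parts undoes it.
F(x) = - \frac{3 x^{3} \operatorname{atan}{\left(x \right)}}{4} + \frac{x \operatorname{atan}{\left(x \right)}}{4} - \frac{5 \operatorname{atan}{\left(x \right)}}{6} is an antiderivative of f.
Check: d/dx[- \frac{3 x^{3} \operatorname{atan}{\left(x \right)}}{4} + \frac{x \operatorname{atan}{\left(x \right)}}{4} - \frac{5 \operatorname{atan}{\left(x \right)}}{6}] = \frac{- 27 x^{4} \operatorname{atan}{\left(x \right)} - 9 x^{3} - 24 x^{2} \operatorname{atan}{\left(x \right)} + 3 x + 3 \operatorname{atan}{\left(x \right)} - 10}{12 x^{2} + 12} = f(x).
F(3/2) = - \frac{287 \operatorname{atan}{\left(\frac{3}{2} \right)}}{96}; F(1/2) = - \frac{77 \operatorname{atan}{\left(\frac{1}{2} \right)}}{96}.
Integral = F(3/2) - F(1/2) = - \frac{287 \operatorname{atan}{\left(\frac{3}{2} \right)}}{96} + \frac{77 \operatorname{atan}{\left(\frac{1}{2} \right)}}{96}.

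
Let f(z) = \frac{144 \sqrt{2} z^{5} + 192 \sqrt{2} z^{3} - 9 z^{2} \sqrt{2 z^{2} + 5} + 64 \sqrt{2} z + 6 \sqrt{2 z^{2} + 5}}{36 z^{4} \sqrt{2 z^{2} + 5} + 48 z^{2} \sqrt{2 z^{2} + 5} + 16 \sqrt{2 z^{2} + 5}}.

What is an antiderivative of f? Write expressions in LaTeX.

An antiderivative is F(z) = \frac{48 z^{2} \sqrt{2 z^{2} + 5} + 3 \sqrt{2} z + 32 \sqrt{2 z^{2} + 5}}{12 \sqrt{2} z^{2} + 8 \sqrt{2}}.

Since d/dz undoes antidifferentiation here, F'(z) = f(z) is required of F(z).
Check: d/dz[\frac{48 z^{2} \sqrt{2 z^{2} + 5} + 3 \sqrt{2} z + 32 \sqrt{2 z^{2} + 5}}{12 \sqrt{2} z^{2} + 8 \sqrt{2}}] = \frac{144 \sqrt{2} z^{5} + 192 \sqrt{2} z^{3} - 9 z^{2} \sqrt{2 z^{2} + 5} + 64 \sqrt{2} z + 6 \sqrt{2 z^{2} + 5}}{36 z^{4} \sqrt{2 z^{2} + 5} + 48 z^{2} \sqrt{2 z^{2} + 5} + 16 \sqrt{2 z^{2} + 5}} = f(z).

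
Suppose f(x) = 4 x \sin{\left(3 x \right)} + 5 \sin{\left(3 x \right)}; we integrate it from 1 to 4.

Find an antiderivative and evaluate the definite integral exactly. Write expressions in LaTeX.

Antiderivative: F(x) = - \frac{4 x \cos{\left(3 x \right)}}{3} + \frac{4 \sin{\left(3 x \right)}}{9} - \frac{5 \cos{\left(3 x \right)}}{3}; value = - 7 \cos{\left(12 \right)} + 3 \cos{\left(3 \right)} + \frac{4 \sin{\left(12 \right)}}{9} - \frac{4 \sin{\left(3 \right)}}{9}

The integrand splits into summands that can be handled one at a time.
F(x) = - \frac{4 x \cos{\left(3 x \right)}}{3} + \frac{4 \sin{\left(3 x \right)}}{9} - \frac{5 \cos{\left(3 x \right)}}{3} is an antiderivative of f.
Check: d/dx[- \frac{4 x \cos{\left(3 x \right)}}{3} + \frac{4 \sin{\left(3 x \right)}}{9} - \frac{5 \cos{\left(3 x \right)}}{3}] = 4 x \sin{\left(3 x \right)} + 5 \sin{\left(3 x \right)} = f(x).
F(4) = - 7 \cos{\left(12 \right)} + \frac{4 \sin{\left(12 \right)}}{9}; F(1) = \frac{4 \sin{\left(3 \right)}}{9} - 3 \cos{\left(3 \right)}.
Integral = F(4) - F(1) = - 7 \cos{\left(12 \right)} + 3 \cos{\left(3 \right)} + \frac{4 \sin{\left(12 \right)}}{9} - \frac{4 \sin{\left(3 \right)}}{9}.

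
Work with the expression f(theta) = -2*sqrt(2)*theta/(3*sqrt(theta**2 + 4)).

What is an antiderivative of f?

An antiderivative is F(theta) = -2*sqrt(2)*sqrt(theta**2 + 4)/3.

f matches the chain-rule pattern g'(h)*h' with inner function h(theta) = theta**2/2 + 2; substituting u = h(theta) collapses the integral.
Check: d/dtheta[-2*sqrt(2)*sqrt(theta**2 + 4)/3] = -2*sqrt(2)*theta/(3*sqrt(theta**2 + 4)) = f(theta).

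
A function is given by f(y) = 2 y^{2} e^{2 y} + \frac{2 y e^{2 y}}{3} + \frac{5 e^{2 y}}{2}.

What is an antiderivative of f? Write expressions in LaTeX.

f has the shape u'v + uv' for u = y^{2} - \frac{2 y}{3} + \frac{19}{12} and v = e^{2 y} — it is the derivative of the product u*v.
Check: d/dy[\frac{\left(12 y^{2} - 8 y + 19\right) e^{2 y}}{12}] = 2 y^{2} e^{2 y} + \frac{2 y e^{2 y}}{3} + \frac{5 e^{2 y}}{2} = f(y).

An antiderivative is F(y) = \frac{\left(12 y^{2} - 8 y + 19\right) e^{2 y}}{12}.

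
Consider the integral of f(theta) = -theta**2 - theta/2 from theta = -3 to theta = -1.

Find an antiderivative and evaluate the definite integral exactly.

Antiderivative: F(theta) = -theta**3/3 - theta**2/4; value = -20/3

The integrand splits into summands that can be handled one at a time.
F(theta) = -theta**3/3 - theta**2/4 is an antiderivative of f.
Check: d/dtheta[-theta**3/3 - theta**2/4] = -theta**2 - theta/2 = f(theta).
F(-1) = 1/12; F(-3) = 27/4.
Integral = F(-1) - F(-3) = -20/3.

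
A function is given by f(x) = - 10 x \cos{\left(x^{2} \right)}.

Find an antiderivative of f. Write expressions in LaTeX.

Recover f(x) by differentiating a candidate F(x); any mismatch rules it out.
Check: d/dx[- 5 \sin{\left(x^{2} \right)}] = - 10 x \cos{\left(x^{2} \right)} = f(x).

An antiderivative is F(x) = - 5 \sin{\left(x^{2} \right)}.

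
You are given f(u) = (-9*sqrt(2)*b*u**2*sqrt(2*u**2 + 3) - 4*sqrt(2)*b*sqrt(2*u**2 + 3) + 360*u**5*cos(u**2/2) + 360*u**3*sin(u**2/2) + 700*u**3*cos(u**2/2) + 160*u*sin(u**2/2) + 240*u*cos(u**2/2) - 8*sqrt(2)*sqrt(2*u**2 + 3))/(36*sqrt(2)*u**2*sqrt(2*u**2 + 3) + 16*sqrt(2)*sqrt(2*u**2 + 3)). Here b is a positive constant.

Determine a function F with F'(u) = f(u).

Since d/du undoes antidifferentiation here, F'(u) = f(u) is required of F(u).
Check: d/du[(-3*b*u + 30*sqrt(2)*sqrt(2*u**2 + 3)*sin(u**2/2) - 4*atan(3*u/2))/12] = (-9*b*u**2*sqrt(2*u**2 + 3) - 4*b*sqrt(2*u**2 + 3) + 180*sqrt(2)*u**5*cos(u**2/2) + 180*sqrt(2)*u**3*sin(u**2/2) + 350*sqrt(2)*u**3*cos(u**2/2) + 80*sqrt(2)*u*sin(u**2/2) + 120*sqrt(2)*u*cos(u**2/2) - 8*sqrt(2*u**2 + 3))/(36*u**2*sqrt(2*u**2 + 3) + 16*sqrt(2*u**2 + 3)), which equals f(u).

An antiderivative is F(u) = (-3*b*u + 30*sqrt(2)*sqrt(2*u**2 + 3)*sin(u**2/2) - 4*atan(3*u/2))/12.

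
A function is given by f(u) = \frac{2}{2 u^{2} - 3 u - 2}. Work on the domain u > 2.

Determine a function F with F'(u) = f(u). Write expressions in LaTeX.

An antiderivative is F(u) = - \frac{2 \left(- \log{\left(u - 2 \right)} + \log{\left(u + \frac{1}{2} \right)}\right)}{5}.

Factor the denominator (\left(u - 2\right) \left(2 u + 1\right)) and decompose: f = - \frac{4}{5 \left(2 u + 1\right)} + \frac{2}{5 \left(u - 2\right)}; each piece integrates to a log, atan, or power term.
Check: d/du[- \frac{2 \left(- \log{\left(u - 2 \right)} + \log{\left(u + \frac{1}{2} \right)}\right)}{5}] = \frac{2}{2 u^{2} - 3 u - 2} = f(u).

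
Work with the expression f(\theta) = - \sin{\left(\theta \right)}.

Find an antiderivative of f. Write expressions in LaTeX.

Since d/d\theta undoes antidifferentiation here, F'(\theta) = f(\theta) is required of F(\theta).
Check: d/d\theta[\cos{\left(\theta \right)}] = - \sin{\left(\theta \right)} = f(\theta).

An antiderivative is F(\theta) = \cos{\left(\theta \right)}.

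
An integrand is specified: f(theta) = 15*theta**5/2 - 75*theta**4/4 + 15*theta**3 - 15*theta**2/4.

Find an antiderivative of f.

f matches the chain-rule pattern g'(h)*h' with inner function h(theta) = -theta**2 + theta; substituting u = h(theta) collapses the integral.
Check: d/dtheta[5*theta**3*(theta - 1)**3/4] = 15*theta**5/2 - 75*theta**4/4 + 15*theta**3 - 15*theta**2/4 = f(theta).

An antiderivative is F(theta) = 5*theta**3*(theta - 1)**3/4.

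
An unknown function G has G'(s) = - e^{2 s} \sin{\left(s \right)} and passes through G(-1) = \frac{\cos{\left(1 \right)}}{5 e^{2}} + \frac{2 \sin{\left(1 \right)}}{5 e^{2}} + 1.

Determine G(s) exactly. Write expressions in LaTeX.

For G(s) to be correct, d/ds[G] must agree with the stated G'(s) identically.
A general antiderivative is - \frac{2 e^{2 s} \sin{\left(s \right)}}{5} + \frac{e^{2 s} \cos{\left(s \right)}}{5} + C.
The condition gives C = \frac{\cos{\left(1 \right)}}{5 e^{2}} + \frac{2 \sin{\left(1 \right)}}{5 e^{2}} + 1 - (\frac{\cos{\left(1 \right)}}{5 e^{2}} + \frac{2 \sin{\left(1 \right)}}{5 e^{2}}) = 1.
So G(s) = - \frac{2 e^{2 s} \sin{\left(s \right)}}{5} + \frac{e^{2 s} \cos{\left(s \right)}}{5} + 1.
Check: d/ds[- \frac{2 e^{2 s} \sin{\left(s \right)}}{5} + \frac{e^{2 s} \cos{\left(s \right)}}{5} + 1] = - e^{2 s} \sin{\left(s \right)} = G'(s).

G(s) = - \frac{2 e^{2 s} \sin{\left(s \right)}}{5} + \frac{e^{2 s} \cos{\left(s \right)}}{5} + 1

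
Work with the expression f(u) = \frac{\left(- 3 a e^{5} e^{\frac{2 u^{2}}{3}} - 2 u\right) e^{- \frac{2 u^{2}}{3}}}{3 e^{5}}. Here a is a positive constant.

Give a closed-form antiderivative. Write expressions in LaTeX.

An antiderivative is F(u) = \frac{- 2 a u + e^{- \frac{2 u^{2}}{3} - 5}}{2}.

A candidate is checked by its d/du: the result must match f(u).
Check: d/du[\frac{- 2 a u + e^{- \frac{2 u^{2}}{3} - 5}}{2}] = \frac{\left(- 3 a e^{5} e^{\frac{2 u^{2}}{3}} - 2 u\right) e^{- \frac{2 u^{2}}{3}}}{3 e^{5}} = f(u).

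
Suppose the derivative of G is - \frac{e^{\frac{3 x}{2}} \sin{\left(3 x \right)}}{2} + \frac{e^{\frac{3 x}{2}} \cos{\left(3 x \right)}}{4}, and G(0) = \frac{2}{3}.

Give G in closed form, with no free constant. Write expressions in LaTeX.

G'(x) has the shape u'v + uv' for u = \frac{\cos{\left(3 x \right)}}{6} and v = e^{\frac{3 x}{2}} — it is the derivative of the product u*v.
A general antiderivative is \frac{e^{\frac{3 x}{2}} \cos{\left(3 x \right)}}{6} + C.
The condition gives C = \frac{2}{3} - (\frac{1}{6}) = \frac{1}{2}.
So G(x) = \frac{e^{\frac{3 x}{2}} \cos{\left(3 x \right)}}{6} + \frac{1}{2}.
Check: d/dx[\frac{e^{\frac{3 x}{2}} \cos{\left(3 x \right)}}{6} + \frac{1}{2}] = - \frac{e^{\frac{3 x}{2}} \sin{\left(3 x \right)}}{2} + \frac{e^{\frac{3 x}{2}} \cos{\left(3 x \right)}}{4} = G'(x).

G(x) = \frac{e^{\frac{3 x}{2}} \cos{\left(3 x \right)}}{6} + \frac{1}{2}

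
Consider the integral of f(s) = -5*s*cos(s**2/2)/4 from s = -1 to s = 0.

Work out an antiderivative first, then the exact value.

Antiderivative: F(s) = -5*sin(s**2/2)/4; value = 5*sin(1/2)/4

f matches the chain-rule pattern g'(h)*h' with inner function h(s) = s**2/2; substituting u = h(s) collapses the integral.
F(s) = -5*sin(s**2/2)/4 is an antiderivative of f.
Check: d/ds[-5*sin(s**2/2)/4] = -5*s*cos(s**2/2)/4 = f(s).
F(0) = 0; F(-1) = -5*sin(1/2)/4.
Integral = F(0) - F(-1) = 5*sin(1/2)/4.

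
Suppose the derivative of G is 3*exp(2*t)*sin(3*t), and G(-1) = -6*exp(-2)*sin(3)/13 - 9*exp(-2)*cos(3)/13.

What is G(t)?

G(t) = 6*exp(2*t)*sin(3*t)/13 - 9*exp(2*t)*cos(3*t)/13

Recover the given G'(t) by differentiating a candidate G(t); any mismatch rules it out.
A general antiderivative is 6*exp(2*t)*sin(3*t)/13 - 9*exp(2*t)*cos(3*t)/13 + C.
The condition gives C = -6*exp(-2)*sin(3)/13 - 9*exp(-2)*cos(3)/13 - (-6*exp(-2)*sin(3)/13 - 9*exp(-2)*cos(3)/13) = 0.
So G(t) = 6*exp(2*t)*sin(3*t)/13 - 9*exp(2*t)*cos(3*t)/13.
Check: d/dt[6*exp(2*t)*sin(3*t)/13 - 9*exp(2*t)*cos(3*t)/13] = 3*exp(2*t)*sin(3*t) = G'(t).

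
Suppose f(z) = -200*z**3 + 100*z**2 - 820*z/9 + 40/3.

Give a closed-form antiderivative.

f matches the chain-rule pattern g'(h)*h' with inner function h(z) = -5*z**2 + 5*z/3 - 2; substituting u = h(z) collapses the integral.
Check: d/dz[-50*z**4 + 100*z**3/3 - 410*z**2/9 + 40*z/3] = -200*z**3 + 100*z**2 - 820*z/9 + 40/3 = f(z).

An antiderivative is F(z) = -50*z**4 + 100*z**3/3 - 410*z**2/9 + 40*z/3.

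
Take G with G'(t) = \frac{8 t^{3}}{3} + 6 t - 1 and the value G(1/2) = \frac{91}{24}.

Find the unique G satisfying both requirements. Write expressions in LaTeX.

Integrate term by term and add the pieces.
A general antiderivative is \frac{2 t^{4}}{3} + 3 t^{2} - t + \frac{5}{2} + C.
The condition gives C = \frac{91}{24} - (\frac{67}{24}) = 1.
So G(t) = \frac{4 t^{4} + 18 t^{2} - 6 t + 21}{6}.
Check: d/dt[\frac{4 t^{4} + 18 t^{2} - 6 t + 21}{6}] = \frac{8 t^{3}}{3} + 6 t - 1 = G'(t).

G(t) = \frac{4 t^{4} + 18 t^{2} - 6 t + 21}{6}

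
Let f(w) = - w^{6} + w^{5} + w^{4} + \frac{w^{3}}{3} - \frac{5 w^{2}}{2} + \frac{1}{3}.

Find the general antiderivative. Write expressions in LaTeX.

F(w) = - \frac{w^{7}}{7} + \frac{w^{6}}{6} + \frac{w^{5}}{5} + \frac{w^{4}}{12} - \frac{5 w^{3}}{6} + \frac{w}{3} + C

Integrate term by term and add the pieces.
Check: d/dw[- \frac{w^{7}}{7} + \frac{w^{6}}{6} + \frac{w^{5}}{5} + \frac{w^{4}}{12} - \frac{5 w^{3}}{6} + \frac{w}{3}] = - w^{6} + w^{5} + w^{4} + \frac{w^{3}}{3} - \frac{5 w^{2}}{2} + \frac{1}{3} = f(w).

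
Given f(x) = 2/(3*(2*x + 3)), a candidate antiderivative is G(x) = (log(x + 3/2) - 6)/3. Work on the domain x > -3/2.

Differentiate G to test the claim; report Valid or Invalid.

Valid: G'(x) = f(x).

d/dx[G] = 2/(6*x + 9)
This equals f(x) exactly, so the claim holds.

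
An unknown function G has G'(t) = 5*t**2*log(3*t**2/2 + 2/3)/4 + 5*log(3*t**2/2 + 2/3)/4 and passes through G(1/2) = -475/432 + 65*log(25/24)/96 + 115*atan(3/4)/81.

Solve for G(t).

The integrand splits into summands that can be handled one at a time.
A general antiderivative is -5*t**3/18 - 115*t/54 + (5*t**3/12 + 5*t/4)*log(3*t**2/2 + 2/3) + 115*atan(3*t/2)/81 + C.
The condition gives C = -475/432 + 65*log(25/24)/96 + 115*atan(3/4)/81 - (-475/432 + 65*log(25/24)/96 + 115*atan(3/4)/81) = 0.
So G(t) = 5*(27*t**3*log(3*t**2/2 + 2/3) - 18*t**3 + 81*t*log(3*t**2/2 + 2/3) - 138*t + 92*atan(3*t/2))/324.
Check: d/dt[5*(27*t**3*log(3*t**2/2 + 2/3) - 18*t**3 + 81*t*log(3*t**2/2 + 2/3) - 138*t + 92*atan(3*t/2))/324] = 5*t**2*log(9*t**2 + 4)/4 - 5*t**2*log(6)/4 + 5*log(9*t**2 + 4)/4 - 5*log(6)/4, which equals G'(t).

G(t) = 5*(27*t**3*log(3*t**2/2 + 2/3) - 18*t**3 + 81*t*log(3*t**2/2 + 2/3) - 138*t + 92*atan(3*t/2))/324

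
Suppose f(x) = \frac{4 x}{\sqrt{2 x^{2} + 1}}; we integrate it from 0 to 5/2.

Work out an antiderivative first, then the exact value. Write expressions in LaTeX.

Antiderivative: F(x) = 2 \sqrt{2 x^{2} + 1}; value = -2 + 3 \sqrt{6}

The substitution u = 2 x^{2} + 1 works: f is exactly (dF/du)*(du/dx) for that inner function.
F(x) = 2 \sqrt{2 x^{2} + 1} is an antiderivative of f.
Check: d/dx[2 \sqrt{2 x^{2} + 1}] = \frac{4 x}{\sqrt{2 x^{2} + 1}} = f(x).
F(5/2) = 3 \sqrt{6}; F(0) = 2.
Integral = F(5/2) - F(0) = -2 + 3 \sqrt{6}.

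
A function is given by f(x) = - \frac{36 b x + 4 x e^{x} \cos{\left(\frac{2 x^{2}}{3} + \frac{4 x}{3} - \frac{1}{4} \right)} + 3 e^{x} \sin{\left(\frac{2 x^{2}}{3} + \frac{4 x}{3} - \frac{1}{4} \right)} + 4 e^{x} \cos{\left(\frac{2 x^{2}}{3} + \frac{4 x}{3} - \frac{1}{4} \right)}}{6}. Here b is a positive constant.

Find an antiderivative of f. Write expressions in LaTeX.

A first test for any F(x): its x-derivative must equal f(x) identically.
Check: d/dx[- \frac{6 b x^{2} + e^{x} \sin{\left(\frac{2 x^{2}}{3} + \frac{4 x}{3} - \frac{1}{4} \right)}}{2}] = - 6 b x - \frac{2 x e^{x} \cos{\left(\frac{2 x^{2}}{3} + \frac{4 x}{3} - \frac{1}{4} \right)}}{3} - \frac{e^{x} \sin{\left(\frac{2 x^{2}}{3} + \frac{4 x}{3} - \frac{1}{4} \right)}}{2} - \frac{2 e^{x} \cos{\left(\frac{2 x^{2}}{3} + \frac{4 x}{3} - \frac{1}{4} \right)}}{3}, which equals f(x).

An antiderivative is F(x) = - \frac{6 b x^{2} + e^{x} \sin{\left(\frac{2 x^{2}}{3} + \frac{4 x}{3} - \frac{1}{4} \right)}}{2}.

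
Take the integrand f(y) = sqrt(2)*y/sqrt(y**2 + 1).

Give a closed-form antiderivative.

The substitution u = 2*y**2 + 2 works: f is exactly (dF/du)*(du/dy) for that inner function.
Check: d/dy[sqrt(2)*sqrt(y**2 + 1)] = sqrt(2)*y/sqrt(y**2 + 1) = f(y).

An antiderivative is F(y) = sqrt(2)*sqrt(y**2 + 1).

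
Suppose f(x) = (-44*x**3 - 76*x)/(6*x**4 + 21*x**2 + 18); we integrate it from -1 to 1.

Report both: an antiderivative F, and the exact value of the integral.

For F(x) to be correct the identity F'(x) - f(x) = 0 must hold.
F(x) = -2*log(x**2/2 + 1) - 5*log(2*x**2 + 3)/3 is an antiderivative of f.
Check: d/dx[-2*log(x**2/2 + 1) - 5*log(2*x**2 + 3)/3] = (-44*x**3 - 76*x)/(6*x**4 + 21*x**2 + 18) = f(x).
F(1) = -5*log(5)/3 - 2*log(3/2); F(-1) = -5*log(5)/3 - 2*log(3/2).
Integral = F(1) - F(-1) = 0.

Antiderivative: F(x) = -2*log(x**2/2 + 1) - 5*log(2*x**2 + 3)/3; value = 0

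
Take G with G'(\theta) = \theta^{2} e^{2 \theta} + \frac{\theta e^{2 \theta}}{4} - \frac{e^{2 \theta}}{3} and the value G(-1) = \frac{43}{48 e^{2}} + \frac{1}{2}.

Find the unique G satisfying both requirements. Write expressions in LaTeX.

Recognize the product-rule pattern: G'(\theta) = u'v + uv' with u = \frac{\theta^{2}}{2} - \frac{3 \theta}{8} + \frac{1}{48}, v = e^{2 \theta}, so integration by parts undoes it.
A general antiderivative is \frac{\left(24 \theta^{2} - 18 \theta + 1\right) e^{2 \theta}}{48} + C.
The condition gives C = \frac{43}{48 e^{2}} + \frac{1}{2} - (\frac{43}{48 e^{2}}) = \frac{1}{2}.
So G(\theta) = \frac{\left(24 \theta^{2} - 18 \theta + 1\right) e^{2 \theta}}{48} + \frac{1}{2}.
Check: d/d\theta[\frac{\left(24 \theta^{2} - 18 \theta + 1\right) e^{2 \theta}}{48} + \frac{1}{2}] = \theta^{2} e^{2 \theta} + \frac{\theta e^{2 \theta}}{4} - \frac{e^{2 \theta}}{3} = G'(\theta).

G(\theta) = \frac{\left(24 \theta^{2} - 18 \theta + 1\right) e^{2 \theta}}{48} + \frac{1}{2}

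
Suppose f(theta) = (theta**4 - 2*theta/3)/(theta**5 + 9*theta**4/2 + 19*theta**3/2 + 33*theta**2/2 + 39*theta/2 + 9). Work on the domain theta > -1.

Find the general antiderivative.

The denominator factors as 3*(theta + 1)*(theta + 2)*(2*theta + 3)*(theta**2 + 3); partial fractions split f into directly integrable pieces: -(7*theta + 29)/(42*(theta**2 + 3)) - 194/(21*(2*theta + 3)) + 104/(21*(theta + 2)) + 5/(6*(theta + 1)).
Check: d/dtheta[(210*log(theta + 1) - 1164*log(theta + 3/2) + 1248*log(theta + 2) - 21*log(theta**2 + 3) - 58*sqrt(3)*atan(sqrt(3)*theta/3))/252] = (6*theta**4 - 4*theta)/(6*theta**5 + 27*theta**4 + 57*theta**3 + 99*theta**2 + 117*theta + 54), which equals f(theta).

F(theta) = (210*log(theta + 1) - 1164*log(theta + 3/2) + 1248*log(theta + 2) - 21*log(theta**2 + 3) - 58*sqrt(3)*atan(sqrt(3)*theta/3))/252 + C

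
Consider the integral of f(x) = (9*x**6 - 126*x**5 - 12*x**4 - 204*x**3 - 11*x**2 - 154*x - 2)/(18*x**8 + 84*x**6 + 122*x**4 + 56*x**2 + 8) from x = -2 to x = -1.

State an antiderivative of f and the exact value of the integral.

Differentiate the proposed F(x) back; it has to land on f(x) exactly.
F(x) = (-3*x**3 + 21*x**2 - x + 17)/(6*x**4 + 14*x**2 + 4) is an antiderivative of f.
Check: d/dx[(-3*x**3 + 21*x**2 - x + 17)/(6*x**4 + 14*x**2 + 4)] = (9*x**6 - 126*x**5 - 12*x**4 - 204*x**3 - 11*x**2 - 154*x - 2)/(18*x**8 + 84*x**6 + 122*x**4 + 56*x**2 + 8) = f(x).
F(-1) = 7/4; F(-2) = 127/156.
Integral = F(-1) - F(-2) = 73/78.

Antiderivative: F(x) = (-3*x**3 + 21*x**2 - x + 17)/(6*x**4 + 14*x**2 + 4); value = 73/78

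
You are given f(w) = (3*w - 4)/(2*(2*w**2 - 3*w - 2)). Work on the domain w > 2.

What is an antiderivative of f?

The denominator factors as 2*(w - 2)*(2*w + 1); partial fractions split f into directly integrable pieces: 11/(10*(2*w + 1)) + 1/(5*(w - 2)).
Check: d/dw[(4*log(w - 2) + 11*log(w + 1/2))/20] = (3*w - 4)/(4*w**2 - 6*w - 4), which equals f(w).

An antiderivative is F(w) = (4*log(w - 2) + 11*log(w + 1/2))/20.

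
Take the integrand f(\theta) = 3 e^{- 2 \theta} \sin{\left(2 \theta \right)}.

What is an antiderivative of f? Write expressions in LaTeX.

Since d/d\theta undoes antidifferentiation here, F'(\theta) = f(\theta) is required of F(\theta).
Check: d/d\theta[- \frac{3 \left(\sin{\left(2 \theta \right)} + \cos{\left(2 \theta \right)}\right) e^{- 2 \theta}}{4}] = 3 e^{- 2 \theta} \sin{\left(2 \theta \right)} = f(\theta).

An antiderivative is F(\theta) = - \frac{3 \left(\sin{\left(2 \theta \right)} + \cos{\left(2 \theta \right)}\right) e^{- 2 \theta}}{4}.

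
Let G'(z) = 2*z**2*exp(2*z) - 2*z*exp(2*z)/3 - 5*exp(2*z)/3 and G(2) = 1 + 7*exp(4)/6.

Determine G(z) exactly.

G(z) = (6*z**2*exp(2*z) - 8*z*exp(2*z) - exp(2*z) + 6)/6

G'(z) has the shape u'v + uv' for u = z**2 - 4*z/3 - 1/6 and v = exp(2*z) — it is the derivative of the product u*v.
A general antiderivative is (6*z**2 - 8*z - 1)*exp(2*z)/6 + C.
The condition gives C = 1 + 7*exp(4)/6 - (7*exp(4)/6) = 1.
So G(z) = (6*z**2*exp(2*z) - 8*z*exp(2*z) - exp(2*z) + 6)/6.
Check: d/dz[(6*z**2*exp(2*z) - 8*z*exp(2*z) - exp(2*z) + 6)/6] = 2*z**2*exp(2*z) - 2*z*exp(2*z)/3 - 5*exp(2*z)/3 = G'(z).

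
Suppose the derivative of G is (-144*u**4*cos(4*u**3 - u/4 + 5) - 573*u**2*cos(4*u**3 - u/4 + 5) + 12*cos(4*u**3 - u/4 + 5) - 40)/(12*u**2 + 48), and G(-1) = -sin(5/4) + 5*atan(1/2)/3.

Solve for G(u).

For G(u) to be correct, d/du[G] must agree with the stated G'(u) identically.
A general antiderivative is -sin(4*u**3 - u/4 + 5) - 5*atan(u/2)/3 + C.
The condition gives C = -sin(5/4) + 5*atan(1/2)/3 - (-sin(5/4) + 5*atan(1/2)/3) = 0.
So G(u) = -sin(4*u**3 - u/4 + 5) - 5*atan(u/2)/3.
Check: d/du[-sin(4*u**3 - u/4 + 5) - 5*atan(u/2)/3] = (-144*u**4*cos(4*u**3 - u/4 + 5) - 573*u**2*cos(4*u**3 - u/4 + 5) + 12*cos(4*u**3 - u/4 + 5) - 40)/(12*u**2 + 48) = G'(u).

G(u) = -sin(4*u**3 - u/4 + 5) - 5*atan(u/2)/3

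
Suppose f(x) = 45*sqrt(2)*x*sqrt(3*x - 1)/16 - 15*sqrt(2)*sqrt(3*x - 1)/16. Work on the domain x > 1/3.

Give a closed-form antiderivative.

An antiderivative is F(x) = (3*x/2 - 1/2)**(5/2).

The integrand splits into summands that can be handled one at a time.
Check: d/dx[(3*x/2 - 1/2)**(5/2)] = 45*sqrt(2)*x*sqrt(3*x - 1)/16 - 15*sqrt(2)*sqrt(3*x - 1)/16 = f(x).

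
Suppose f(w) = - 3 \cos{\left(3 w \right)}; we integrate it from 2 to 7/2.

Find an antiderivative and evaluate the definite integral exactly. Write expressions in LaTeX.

Whatever form F(w) takes, F'(w) = f(w) is non-negotiable.
F(w) = - \sin{\left(3 w \right)} is an antiderivative of f.
Check: d/dw[- \sin{\left(3 w \right)}] = - 3 \cos{\left(3 w \right)} = f(w).
F(7/2) = - \sin{\left(\frac{21}{2} \right)}; F(2) = - \sin{\left(6 \right)}.
Integral = F(7/2) - F(2) = \sin{\left(6 \right)} - \sin{\left(\frac{21}{2} \right)}.

Antiderivative: F(w) = - \sin{\left(3 w \right)}; value = \sin{\left(6 \right)} - \sin{\left(\frac{21}{2} \right)}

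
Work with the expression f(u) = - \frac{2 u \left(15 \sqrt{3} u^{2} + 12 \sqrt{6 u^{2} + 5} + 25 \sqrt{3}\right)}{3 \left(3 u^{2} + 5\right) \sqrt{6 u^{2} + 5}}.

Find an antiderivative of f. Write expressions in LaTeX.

An antiderivative is F(u) = \frac{\sqrt{3} \left(- 5 \sqrt{6 u^{2} + 5} - 4 \sqrt{3} \log{\left(u^{2} + \frac{5}{3} \right)}\right)}{9}.

A first test for any F(u): its u-derivative must equal f(u) identically.
Check: d/du[\frac{\sqrt{3} \left(- 5 \sqrt{6 u^{2} + 5} - 4 \sqrt{3} \log{\left(u^{2} + \frac{5}{3} \right)}\right)}{9}] = \frac{- 30 \sqrt{3} u^{3} - 24 u \sqrt{6 u^{2} + 5} - 50 \sqrt{3} u}{9 u^{2} \sqrt{6 u^{2} + 5} + 15 \sqrt{6 u^{2} + 5}}, which equals f(u).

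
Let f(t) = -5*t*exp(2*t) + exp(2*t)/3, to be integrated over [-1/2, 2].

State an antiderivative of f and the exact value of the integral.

Recognize the product-rule pattern: f = u'v + uv' with u = 17/12 - 5*t/2, v = exp(2*t), so integration by parts undoes it.
F(t) = -5*t*exp(2*t)/2 + 17*exp(2*t)/12 is an antiderivative of f.
Check: d/dt[-5*t*exp(2*t)/2 + 17*exp(2*t)/12] = -5*t*exp(2*t) + exp(2*t)/3 = f(t).
F(2) = -43*exp(4)/12; F(-1/2) = 8*exp(-1)/3.
Integral = F(2) - F(-1/2) = -43*exp(4)/12 - 8*exp(-1)/3.

Antiderivative: F(t) = -5*t*exp(2*t)/2 + 17*exp(2*t)/12; value = -43*exp(4)/12 - 8*exp(-1)/3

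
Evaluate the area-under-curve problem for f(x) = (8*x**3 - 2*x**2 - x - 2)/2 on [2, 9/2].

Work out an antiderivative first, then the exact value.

Since d/dx undoes antidifferentiation here, F'(x) = f(x) is required of F(x).
F(x) = x*(12*x**3 - 4*x**2 - 3*x - 12)/12 is an antiderivative of f.
Check: d/dx[x*(12*x**3 - 4*x**2 - 3*x - 12)/12] = 4*x**3 - x**2 - x/2 - 1, which equals f(x).
F(9/2) = 2961/8; F(2) = 31/3.
Integral = F(9/2) - F(2) = 8635/24.

Antiderivative: F(x) = x*(12*x**3 - 4*x**2 - 3*x - 12)/12; value = 8635/24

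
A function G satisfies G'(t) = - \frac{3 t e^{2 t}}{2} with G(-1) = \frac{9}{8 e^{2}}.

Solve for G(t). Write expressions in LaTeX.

Recognize the product-rule pattern: G'(t) = u'v + uv' with u = \frac{3}{8} - \frac{3 t}{4}, v = e^{2 t}, so integration by parts undoes it.
A general antiderivative is \frac{\left(3 - 6 t\right) e^{2 t}}{8} + C.
The condition gives C = \frac{9}{8 e^{2}} - (\frac{9}{8 e^{2}}) = 0.
So G(t) = - \frac{3 \left(2 t - 1\right) e^{2 t}}{8}.
Check: d/dt[- \frac{3 \left(2 t - 1\right) e^{2 t}}{8}] = - \frac{3 t e^{2 t}}{2} = G'(t).

G(t) = - \frac{3 \left(2 t - 1\right) e^{2 t}}{8}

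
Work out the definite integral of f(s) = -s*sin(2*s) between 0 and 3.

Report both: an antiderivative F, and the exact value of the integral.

Antiderivative: F(s) = s*cos(2*s)/2 - sin(2*s)/4; value = -sin(6)/4 + 3*cos(6)/2

A first test for any F(s): its s-derivative must equal f(s) identically.
F(s) = s*cos(2*s)/2 - sin(2*s)/4 is an antiderivative of f.
Check: d/ds[s*cos(2*s)/2 - sin(2*s)/4] = -s*sin(2*s) = f(s).
F(3) = -sin(6)/4 + 3*cos(6)/2; F(0) = 0.
Integral = F(3) - F(0) = -sin(6)/4 + 3*cos(6)/2.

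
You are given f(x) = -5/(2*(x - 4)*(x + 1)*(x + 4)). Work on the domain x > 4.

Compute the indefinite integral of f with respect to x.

The denominator factors as 2*(x - 4)*(x + 1)*(x + 4); partial fractions split f into directly integrable pieces: -5/(48*(x + 4)) + 1/(6*(x + 1)) - 1/(16*(x - 4)).
Check: d/dx[-log(x - 4)/16 + log(x + 1)/6 - 5*log(x + 4)/48] = -5/(2*x**3 + 2*x**2 - 32*x - 32), which equals f(x).

F(x) = -log(x - 4)/16 + log(x + 1)/6 - 5*log(x + 4)/48 + C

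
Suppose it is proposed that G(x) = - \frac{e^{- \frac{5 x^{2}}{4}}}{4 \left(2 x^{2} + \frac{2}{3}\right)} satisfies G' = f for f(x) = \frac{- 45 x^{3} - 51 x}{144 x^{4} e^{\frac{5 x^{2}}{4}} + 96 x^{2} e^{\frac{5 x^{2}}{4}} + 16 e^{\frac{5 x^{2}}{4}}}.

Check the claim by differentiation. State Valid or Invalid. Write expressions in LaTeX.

d/dx[G] = \frac{45 x^{3} + 51 x}{144 x^{4} e^{\frac{5 x^{2}}{4}} + 96 x^{2} e^{\frac{5 x^{2}}{4}} + 16 e^{\frac{5 x^{2}}{4}}}
d/dx[G] - f(x) = \frac{45 x^{3} + 51 x}{72 x^{4} e^{\frac{5 x^{2}}{4}} + 48 x^{2} e^{\frac{5 x^{2}}{4}} + 8 e^{\frac{5 x^{2}}{4}}} != 0.

Invalid: d/dx[G] - f = \frac{45 x^{3} + 51 x}{72 x^{4} e^{\frac{5 x^{2}}{4}} + 48 x^{2} e^{\frac{5 x^{2}}{4}} + 8 e^{\frac{5 x^{2}}{4}}}, which is not 0.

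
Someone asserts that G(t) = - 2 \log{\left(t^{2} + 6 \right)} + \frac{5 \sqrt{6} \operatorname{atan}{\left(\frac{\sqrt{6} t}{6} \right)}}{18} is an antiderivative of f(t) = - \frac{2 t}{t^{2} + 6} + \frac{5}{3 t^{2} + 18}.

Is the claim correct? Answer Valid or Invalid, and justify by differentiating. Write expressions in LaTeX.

Invalid: d/dt[G] - f = - \frac{2 t}{t^{2} + 6}, which is not 0.

d/dt[G] = \frac{5 - 12 t}{3 t^{2} + 18}
d/dt[G] - f(t) = - \frac{2 t}{t^{2} + 6} != 0.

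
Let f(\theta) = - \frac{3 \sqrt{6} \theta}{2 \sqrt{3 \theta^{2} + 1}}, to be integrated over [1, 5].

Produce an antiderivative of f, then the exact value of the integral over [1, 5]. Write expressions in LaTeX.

Antiderivative: F(\theta) = - \frac{3 \sqrt{2 \theta^{2} + \frac{2}{3}}}{2}; value = - \sqrt{114} + \sqrt{6}

f matches the chain-rule pattern g'(h)*h' with inner function h(\theta) = 2 \theta^{2} + \frac{2}{3}; substituting u = h(\theta) collapses the integral.
F(\theta) = - \frac{3 \sqrt{2 \theta^{2} + \frac{2}{3}}}{2} is an antiderivative of f.
Check: d/d\theta[- \frac{3 \sqrt{2 \theta^{2} + \frac{2}{3}}}{2}] = - \frac{3 \sqrt{6} \theta}{2 \sqrt{3 \theta^{2} + 1}} = f(\theta).
F(5) = - \sqrt{114}; F(1) = - \sqrt{6}.
Integral = F(5) - F(1) = - \sqrt{114} + \sqrt{6}.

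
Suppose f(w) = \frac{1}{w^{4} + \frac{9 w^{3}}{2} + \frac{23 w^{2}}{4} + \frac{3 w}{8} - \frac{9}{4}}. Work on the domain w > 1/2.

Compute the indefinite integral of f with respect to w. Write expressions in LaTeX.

F(w) = - \frac{- 2 w \log{\left(w - \frac{1}{2} \right)} - 30 w \log{\left(w + \frac{3}{2} \right)} + 32 w \log{\left(w + 2 \right)} - 3 \log{\left(w - \frac{1}{2} \right)} - 45 \log{\left(w + \frac{3}{2} \right)} + 48 \log{\left(w + 2 \right)} - 20}{10 \left(2 w + 3\right)} + C

Factor the denominator (\left(w + 2\right) \left(2 w - 1\right) \left(2 w + 3\right)^{2}) and decompose: f = \frac{3}{2 w + 3} - \frac{4}{\left(2 w + 3\right)^{2}} + \frac{1}{5 \left(2 w - 1\right)} - \frac{8}{5 \left(w + 2\right)}; each piece integrates to a log, atan, or power term.
Check: d/dw[- \frac{- 2 w \log{\left(w - \frac{1}{2} \right)} - 30 w \log{\left(w + \frac{3}{2} \right)} + 32 w \log{\left(w + 2 \right)} - 3 \log{\left(w - \frac{1}{2} \right)} - 45 \log{\left(w + \frac{3}{2} \right)} + 48 \log{\left(w + 2 \right)} - 20}{10 \left(2 w + 3\right)}] = \frac{8}{8 w^{4} + 36 w^{3} + 46 w^{2} + 3 w - 18}, which equals f(w).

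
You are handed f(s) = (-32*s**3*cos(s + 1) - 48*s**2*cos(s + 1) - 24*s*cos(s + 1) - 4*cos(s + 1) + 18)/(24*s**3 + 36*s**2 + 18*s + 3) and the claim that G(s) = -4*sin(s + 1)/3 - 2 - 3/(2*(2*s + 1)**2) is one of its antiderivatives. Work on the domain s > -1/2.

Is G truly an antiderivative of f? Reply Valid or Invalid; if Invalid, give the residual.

d/ds[G] = (-32*s**3*cos(s + 1) - 48*s**2*cos(s + 1) - 24*s*cos(s + 1) - 4*cos(s + 1) + 18)/(24*s**3 + 36*s**2 + 18*s + 3)
This equals f(s) exactly, so the claim holds.

Valid: G'(s) = f(s).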